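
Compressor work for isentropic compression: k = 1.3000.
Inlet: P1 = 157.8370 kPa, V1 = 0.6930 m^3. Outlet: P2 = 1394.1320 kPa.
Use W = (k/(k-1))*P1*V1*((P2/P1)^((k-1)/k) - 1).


(k-1)/k = 0.2308
(P2/P1)^exp = 1.6532
W = 4.3333 * 157.8370 * 0.6930 * (1.6532 - 1) = 309.6143 kJ

309.6143 kJ


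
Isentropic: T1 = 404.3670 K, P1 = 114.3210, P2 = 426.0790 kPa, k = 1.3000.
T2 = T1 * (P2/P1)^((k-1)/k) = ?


(k-1)/k = 0.2308
(P2/P1)^exp = 1.3547
T2 = 404.3670 * 1.3547 = 547.8087 K

547.8087 K


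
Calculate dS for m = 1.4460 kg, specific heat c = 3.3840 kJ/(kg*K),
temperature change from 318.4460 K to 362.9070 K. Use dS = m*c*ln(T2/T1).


T2/T1 = 1.1396
ln(T2/T1) = 0.1307
dS = 1.4460 * 3.3840 * 0.1307 = 0.6395 kJ/K

0.6395 kJ/K


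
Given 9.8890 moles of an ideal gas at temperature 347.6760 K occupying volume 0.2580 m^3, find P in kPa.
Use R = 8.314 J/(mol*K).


P = nRT/V = 9.8890 * 8.314 * 347.6760 / 0.2580
= 28584.9285 / 0.2580 = 110794.2963 Pa = 110.7943 kPa

110.7943 kPa


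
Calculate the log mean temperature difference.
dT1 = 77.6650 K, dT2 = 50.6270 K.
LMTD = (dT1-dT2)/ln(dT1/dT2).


dT1/dT2 = 1.5341
ln(dT1/dT2) = 0.4279
LMTD = 27.0380 / 0.4279 = 63.1848 K

63.1848 K


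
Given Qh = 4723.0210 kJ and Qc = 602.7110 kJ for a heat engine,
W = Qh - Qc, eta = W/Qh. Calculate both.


W = 4723.0210 - 602.7110 = 4120.3100 kJ
eta = 4120.3100 / 4723.0210 = 0.8724 = 87.2389%

W = 4120.3100 kJ, eta = 87.2389%


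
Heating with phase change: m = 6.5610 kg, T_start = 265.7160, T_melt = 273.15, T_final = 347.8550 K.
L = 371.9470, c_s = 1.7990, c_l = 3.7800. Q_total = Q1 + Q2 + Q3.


Q1 (sensible, solid) = 6.5610 * 1.7990 * 7.4340 = 87.7453 kJ
Q2 (latent) = 6.5610 * 371.9470 = 2440.3443 kJ
Q3 (sensible, liquid) = 6.5610 * 3.7800 * 74.7050 = 1852.7273 kJ
Q_total = 4380.8169 kJ

4380.8169 kJ


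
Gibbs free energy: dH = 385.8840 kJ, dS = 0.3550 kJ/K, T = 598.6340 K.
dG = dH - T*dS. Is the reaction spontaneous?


T*dS = 598.6340 * 0.3550 = 212.5151 kJ
dG = 385.8840 - 212.5151 = 173.3689 kJ (non-spontaneous)

dG = 173.3689 kJ, non-spontaneous


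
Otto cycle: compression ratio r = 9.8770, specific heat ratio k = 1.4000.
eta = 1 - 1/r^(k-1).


r^(k-1) = 2.4995
eta = 1 - 1/2.4995 = 0.5999 = 59.9917%

59.9917%


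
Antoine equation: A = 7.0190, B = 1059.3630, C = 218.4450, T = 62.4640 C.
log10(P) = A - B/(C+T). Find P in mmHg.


C+T = 280.9090
B/(C+T) = 3.7712
log10(P) = 7.0190 - 3.7712 = 3.2478
P = 10^3.2478 = 1769.3088 mmHg

1769.3088 mmHg


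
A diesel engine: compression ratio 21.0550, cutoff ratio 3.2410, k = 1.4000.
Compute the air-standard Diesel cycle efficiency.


r^(k-1) = 3.3833
rc^k = 5.1874
eta = 0.6055 = 60.5512%

60.5512%


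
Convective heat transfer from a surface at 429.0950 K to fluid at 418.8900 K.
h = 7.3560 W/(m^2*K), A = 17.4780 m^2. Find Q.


dT = 10.2050 K
Q = 7.3560 * 17.4780 * 10.2050 = 1312.0382 W

1312.0382 W


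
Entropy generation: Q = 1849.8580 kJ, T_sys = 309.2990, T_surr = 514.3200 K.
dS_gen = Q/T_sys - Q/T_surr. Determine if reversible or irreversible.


dS_sys = 1849.8580/309.2990 = 5.9808 kJ/K
dS_surr = -1849.8580/514.3200 = -3.5967 kJ/K
dS_gen = 5.9808 - 3.5967 = 2.3841 kJ/K (irreversible)

dS_gen = 2.3841 kJ/K, irreversible


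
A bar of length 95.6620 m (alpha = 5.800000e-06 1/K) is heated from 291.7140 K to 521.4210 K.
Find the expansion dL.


dT = 229.7070 K
dL = 5.800000e-06 * 95.6620 * 229.7070 = 0.127451 m
L_final = 95.789451 m

dL = 0.127451 m


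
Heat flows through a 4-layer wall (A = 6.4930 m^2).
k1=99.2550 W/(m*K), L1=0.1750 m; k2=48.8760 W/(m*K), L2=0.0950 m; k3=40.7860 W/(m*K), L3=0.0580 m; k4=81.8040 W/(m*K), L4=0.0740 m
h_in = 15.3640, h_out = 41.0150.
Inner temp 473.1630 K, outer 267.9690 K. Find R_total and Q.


R_conv_in = 1/(15.3640*6.4930) = 0.0100
R_1 = 0.1750/(99.2550*6.4930) = 0.0003
R_2 = 0.0950/(48.8760*6.4930) = 0.0003
R_3 = 0.0580/(40.7860*6.4930) = 0.0002
R_4 = 0.0740/(81.8040*6.4930) = 0.0001
R_conv_out = 1/(41.0150*6.4930) = 0.0038
R_total = 0.0147 K/W
Q = 205.1940 / 0.0147 = 13950.7471 W

R_total = 0.0147 K/W, Q = 13950.7471 W


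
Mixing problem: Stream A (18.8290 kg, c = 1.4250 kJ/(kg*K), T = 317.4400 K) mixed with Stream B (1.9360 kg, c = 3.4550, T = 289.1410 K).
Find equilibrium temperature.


num = 10451.3653
den = 33.5202
Tf = 311.7930 K

311.7930 K


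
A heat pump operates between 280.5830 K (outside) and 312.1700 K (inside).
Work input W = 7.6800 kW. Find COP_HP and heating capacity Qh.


COP = 312.1700 / 31.5870 = 9.8829
Qh = 9.8829 * 7.6800 = 75.9004 kW

COP = 9.8829, Qh = 75.9004 kW


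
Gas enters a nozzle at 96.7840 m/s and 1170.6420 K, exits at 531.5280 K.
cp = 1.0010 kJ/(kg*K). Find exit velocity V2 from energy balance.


dT = 639.1140 K
2*cp*1000*dT = 1279506.2280
V1^2 = 9367.1427
V2 = sqrt(1288873.3707) = 1135.2856 m/s

1135.2856 m/s


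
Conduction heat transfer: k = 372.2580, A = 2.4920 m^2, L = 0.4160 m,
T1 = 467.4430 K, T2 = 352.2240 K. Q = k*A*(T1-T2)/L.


dT = 115.2190 K
Q = 372.2580 * 2.4920 * 115.2190 / 0.4160 = 256934.7517 W

256934.7517 W


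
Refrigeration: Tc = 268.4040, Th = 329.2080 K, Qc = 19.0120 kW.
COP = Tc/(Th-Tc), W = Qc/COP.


COP = 268.4040 / 60.8040 = 4.4142
W = 19.0120 / 4.4142 = 4.3070 kW

COP = 4.4142, W = 4.3070 kW


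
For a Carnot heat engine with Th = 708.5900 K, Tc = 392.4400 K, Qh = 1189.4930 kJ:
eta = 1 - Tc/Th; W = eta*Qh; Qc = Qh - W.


eta = 1 - 392.4400/708.5900 = 0.4462
W = 0.4462 * 1189.4930 = 530.7134 kJ
Qc = 1189.4930 - 530.7134 = 658.7796 kJ

eta = 44.6168%, W = 530.7134 kJ, Qc = 658.7796 kJ


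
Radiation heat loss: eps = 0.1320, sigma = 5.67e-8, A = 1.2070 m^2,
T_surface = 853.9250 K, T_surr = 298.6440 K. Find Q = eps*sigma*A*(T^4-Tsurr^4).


T^4 = 5.3172e+11
Tsurr^4 = 7.9545e+09
Q = 0.1320 * 5.67e-8 * 1.2070 * 5.2376e+11 = 4731.4796 W

4731.4796 W


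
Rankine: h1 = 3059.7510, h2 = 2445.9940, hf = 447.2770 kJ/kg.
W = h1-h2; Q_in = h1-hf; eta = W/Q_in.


W = 613.7570 kJ/kg
Q_in = 2612.4740 kJ/kg
eta = 0.2349 = 23.4933%

eta = 23.4933%


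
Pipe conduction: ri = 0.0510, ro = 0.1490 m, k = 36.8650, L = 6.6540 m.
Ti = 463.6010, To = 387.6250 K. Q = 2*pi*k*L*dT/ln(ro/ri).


dT = 75.9760 K
ln(ro/ri) = 1.0721
Q = 2*pi*36.8650*6.6540*75.9760 / 1.0721 = 109221.8825 W

109221.8825 W


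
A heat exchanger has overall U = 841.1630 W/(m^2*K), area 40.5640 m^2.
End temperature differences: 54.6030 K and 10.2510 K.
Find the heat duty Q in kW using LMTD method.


LMTD = 26.5150 K
Q = 841.1630 * 40.5640 * 26.5150 = 904716.6129 W = 904.7166 kW

904.7166 kW


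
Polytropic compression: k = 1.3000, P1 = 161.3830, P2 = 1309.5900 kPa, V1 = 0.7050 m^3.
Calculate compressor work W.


(k-1)/k = 0.2308
(P2/P1)^exp = 1.6212
W = 4.3333 * 161.3830 * 0.7050 * (1.6212 - 1) = 306.2611 kJ

306.2611 kJ


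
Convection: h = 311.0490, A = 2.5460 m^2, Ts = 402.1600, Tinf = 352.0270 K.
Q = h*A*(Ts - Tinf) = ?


dT = 50.1330 K
Q = 311.0490 * 2.5460 * 50.1330 = 39701.8645 W

39701.8645 W


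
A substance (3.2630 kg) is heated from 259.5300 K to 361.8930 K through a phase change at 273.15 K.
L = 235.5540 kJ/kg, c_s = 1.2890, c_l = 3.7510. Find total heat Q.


Q1 (sensible, solid) = 3.2630 * 1.2890 * 13.6200 = 57.2858 kJ
Q2 (latent) = 3.2630 * 235.5540 = 768.6127 kJ
Q3 (sensible, liquid) = 3.2630 * 3.7510 * 88.7430 = 1086.1711 kJ
Q_total = 1912.0696 kJ

1912.0696 kJ


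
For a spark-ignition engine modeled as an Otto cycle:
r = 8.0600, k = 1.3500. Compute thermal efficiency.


r^(k-1) = 2.0760
eta = 1 - 1/2.0760 = 0.5183 = 51.8293%

51.8293%


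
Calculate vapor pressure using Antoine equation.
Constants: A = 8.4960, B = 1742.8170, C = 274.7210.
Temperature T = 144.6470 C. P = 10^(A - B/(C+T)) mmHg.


C+T = 419.3680
B/(C+T) = 4.1558
log10(P) = 8.4960 - 4.1558 = 4.3402
P = 10^4.3402 = 21886.7964 mmHg

21886.7964 mmHg


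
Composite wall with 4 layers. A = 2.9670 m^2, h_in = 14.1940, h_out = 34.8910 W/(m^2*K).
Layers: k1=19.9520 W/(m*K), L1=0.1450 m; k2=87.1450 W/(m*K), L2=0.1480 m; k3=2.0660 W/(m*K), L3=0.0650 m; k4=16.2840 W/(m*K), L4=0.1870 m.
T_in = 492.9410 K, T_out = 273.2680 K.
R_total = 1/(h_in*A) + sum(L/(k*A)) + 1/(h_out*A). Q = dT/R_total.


R_conv_in = 1/(14.1940*2.9670) = 0.0237
R_1 = 0.1450/(19.9520*2.9670) = 0.0024
R_2 = 0.1480/(87.1450*2.9670) = 0.0006
R_3 = 0.0650/(2.0660*2.9670) = 0.0106
R_4 = 0.1870/(16.2840*2.9670) = 0.0039
R_conv_out = 1/(34.8910*2.9670) = 0.0097
R_total = 0.0509 K/W
Q = 219.6730 / 0.0509 = 4315.6652 W

R_total = 0.0509 K/W, Q = 4315.6652 W


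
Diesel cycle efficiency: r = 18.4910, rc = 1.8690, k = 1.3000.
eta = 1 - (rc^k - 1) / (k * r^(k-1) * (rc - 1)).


r^(k-1) = 2.3993
rc^k = 2.2547
eta = 0.5371 = 53.7092%

53.7092%


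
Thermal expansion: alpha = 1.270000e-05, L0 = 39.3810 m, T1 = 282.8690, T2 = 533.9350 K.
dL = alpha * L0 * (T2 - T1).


dT = 251.0660 K
dL = 1.270000e-05 * 39.3810 * 251.0660 = 0.125568 m
L_final = 39.506568 m

dL = 0.125568 m


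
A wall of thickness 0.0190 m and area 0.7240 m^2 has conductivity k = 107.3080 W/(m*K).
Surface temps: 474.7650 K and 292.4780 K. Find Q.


dT = 182.2870 K
Q = 107.3080 * 0.7240 * 182.2870 / 0.0190 = 745371.4662 W

745371.4662 W


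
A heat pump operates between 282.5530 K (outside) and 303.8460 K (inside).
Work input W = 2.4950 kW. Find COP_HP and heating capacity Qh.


COP = 303.8460 / 21.2930 = 14.2698
Qh = 14.2698 * 2.4950 = 35.6031 kW

COP = 14.2698, Qh = 35.6031 kW


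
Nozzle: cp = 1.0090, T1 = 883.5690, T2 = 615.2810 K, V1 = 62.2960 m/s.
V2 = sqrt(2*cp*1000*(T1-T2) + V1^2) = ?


dT = 268.2880 K
2*cp*1000*dT = 541405.1840
V1^2 = 3880.7916
V2 = sqrt(545285.9756) = 738.4348 m/s

738.4348 m/s


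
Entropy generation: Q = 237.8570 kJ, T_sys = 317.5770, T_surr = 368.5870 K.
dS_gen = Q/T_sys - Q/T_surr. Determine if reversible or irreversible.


dS_sys = 237.8570/317.5770 = 0.7490 kJ/K
dS_surr = -237.8570/368.5870 = -0.6453 kJ/K
dS_gen = 0.7490 - 0.6453 = 0.1037 kJ/K (irreversible)

dS_gen = 0.1037 kJ/K, irreversible


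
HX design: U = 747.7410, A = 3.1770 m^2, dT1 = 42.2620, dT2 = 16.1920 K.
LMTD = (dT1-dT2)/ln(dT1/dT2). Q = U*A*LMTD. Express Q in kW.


LMTD = 27.1741 K
Q = 747.7410 * 3.1770 * 27.1741 = 64553.9519 W = 64.5540 kW

64.5540 kW


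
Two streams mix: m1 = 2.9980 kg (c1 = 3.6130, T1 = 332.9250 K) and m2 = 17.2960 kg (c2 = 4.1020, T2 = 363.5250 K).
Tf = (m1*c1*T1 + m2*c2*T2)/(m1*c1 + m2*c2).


num = 29397.6099
den = 81.7800
Tf = 359.4720 K

359.4720 K


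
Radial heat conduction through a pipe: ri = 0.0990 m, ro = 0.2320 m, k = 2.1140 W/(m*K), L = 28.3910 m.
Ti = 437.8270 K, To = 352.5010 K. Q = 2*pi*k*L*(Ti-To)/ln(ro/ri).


dT = 85.3260 K
ln(ro/ri) = 0.8516
Q = 2*pi*2.1140*28.3910*85.3260 / 0.8516 = 37783.5134 W

37783.5134 W


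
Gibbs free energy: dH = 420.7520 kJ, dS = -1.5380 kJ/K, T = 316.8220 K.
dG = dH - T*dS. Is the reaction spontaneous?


T*dS = 316.8220 * -1.5380 = -487.2722 kJ
dG = 420.7520 + 487.2722 = 908.0242 kJ (non-spontaneous)

dG = 908.0242 kJ, non-spontaneous


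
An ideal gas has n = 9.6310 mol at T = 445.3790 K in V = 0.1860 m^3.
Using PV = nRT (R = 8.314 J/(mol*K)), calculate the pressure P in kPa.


P = nRT/V = 9.6310 * 8.314 * 445.3790 / 0.1860
= 35662.4470 / 0.1860 = 191733.5859 Pa = 191.7336 kPa

191.7336 kPa


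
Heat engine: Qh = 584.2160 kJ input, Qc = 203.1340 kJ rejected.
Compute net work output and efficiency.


W = 584.2160 - 203.1340 = 381.0820 kJ
eta = 381.0820 / 584.2160 = 0.6523 = 65.2296%

W = 381.0820 kJ, eta = 65.2296%


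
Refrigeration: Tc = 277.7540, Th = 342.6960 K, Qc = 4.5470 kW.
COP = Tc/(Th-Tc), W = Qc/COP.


COP = 277.7540 / 64.9420 = 4.2770
W = 4.5470 / 4.2770 = 1.0631 kW

COP = 4.2770, W = 1.0631 kW


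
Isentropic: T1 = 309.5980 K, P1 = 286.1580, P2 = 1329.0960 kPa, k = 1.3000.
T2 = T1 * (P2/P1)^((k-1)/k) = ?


(k-1)/k = 0.2308
(P2/P1)^exp = 1.4253
T2 = 309.5980 * 1.4253 = 441.2755 K

441.2755 K


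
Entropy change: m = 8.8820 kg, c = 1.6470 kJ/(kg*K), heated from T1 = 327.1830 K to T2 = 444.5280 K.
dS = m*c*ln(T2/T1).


T2/T1 = 1.3587
ln(T2/T1) = 0.3065
dS = 8.8820 * 1.6470 * 0.3065 = 4.4836 kJ/K

4.4836 kJ/K


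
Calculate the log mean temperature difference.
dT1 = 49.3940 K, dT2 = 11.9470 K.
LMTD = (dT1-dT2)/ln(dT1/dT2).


dT1/dT2 = 4.1344
ln(dT1/dT2) = 1.4193
LMTD = 37.4470 / 1.4193 = 26.3832 K

26.3832 K


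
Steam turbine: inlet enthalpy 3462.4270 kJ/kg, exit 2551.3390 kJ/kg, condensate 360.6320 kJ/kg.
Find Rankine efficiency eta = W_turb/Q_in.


W = 911.0880 kJ/kg
Q_in = 3101.7950 kJ/kg
eta = 0.2937 = 29.3729%

eta = 29.3729%


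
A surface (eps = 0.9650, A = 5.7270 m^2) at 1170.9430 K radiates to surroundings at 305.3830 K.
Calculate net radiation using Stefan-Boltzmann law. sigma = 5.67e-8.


T^4 = 1.8799e+12
Tsurr^4 = 8.6972e+09
Q = 0.9650 * 5.67e-8 * 5.7270 * 1.8712e+12 = 586363.2232 W

586363.2232 W


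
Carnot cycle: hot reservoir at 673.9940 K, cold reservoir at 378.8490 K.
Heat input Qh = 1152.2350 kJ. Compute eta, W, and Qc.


eta = 1 - 378.8490/673.9940 = 0.4379
W = 0.4379 * 1152.2350 = 504.5689 kJ
Qc = 1152.2350 - 504.5689 = 647.6661 kJ

eta = 43.7904%, W = 504.5689 kJ, Qc = 647.6661 kJ


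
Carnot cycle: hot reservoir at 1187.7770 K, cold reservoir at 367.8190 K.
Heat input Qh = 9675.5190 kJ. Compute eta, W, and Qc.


eta = 1 - 367.8190/1187.7770 = 0.6903
W = 0.6903 * 9675.5190 = 6679.3002 kJ
Qc = 9675.5190 - 6679.3002 = 2996.2188 kJ

eta = 69.0330%, W = 6679.3002 kJ, Qc = 2996.2188 kJ


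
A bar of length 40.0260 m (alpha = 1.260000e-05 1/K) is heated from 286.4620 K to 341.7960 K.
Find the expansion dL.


dT = 55.3340 K
dL = 1.260000e-05 * 40.0260 * 55.3340 = 0.027906 m
L_final = 40.053906 m

dL = 0.027906 m


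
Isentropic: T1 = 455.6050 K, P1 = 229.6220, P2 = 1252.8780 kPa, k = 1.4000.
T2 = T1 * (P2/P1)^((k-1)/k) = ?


(k-1)/k = 0.2857
(P2/P1)^exp = 1.6238
T2 = 455.6050 * 1.6238 = 739.8267 K

739.8267 K


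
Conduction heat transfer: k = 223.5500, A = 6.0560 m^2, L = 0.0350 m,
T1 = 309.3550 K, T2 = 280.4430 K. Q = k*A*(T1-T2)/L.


dT = 28.9120 K
Q = 223.5500 * 6.0560 * 28.9120 / 0.0350 = 1118331.6899 W

1118331.6899 W


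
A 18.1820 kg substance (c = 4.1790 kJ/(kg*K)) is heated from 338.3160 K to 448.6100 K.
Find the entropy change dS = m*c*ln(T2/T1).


T2/T1 = 1.3260
ln(T2/T1) = 0.2822
dS = 18.1820 * 4.1790 * 0.2822 = 21.4403 kJ/K

21.4403 kJ/K


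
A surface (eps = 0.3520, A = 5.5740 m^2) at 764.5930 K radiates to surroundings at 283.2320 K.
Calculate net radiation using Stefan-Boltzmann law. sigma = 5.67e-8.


T^4 = 3.4176e+11
Tsurr^4 = 6.4353e+09
Q = 0.3520 * 5.67e-8 * 5.5740 * 3.3532e+11 = 37304.2457 W

37304.2457 W


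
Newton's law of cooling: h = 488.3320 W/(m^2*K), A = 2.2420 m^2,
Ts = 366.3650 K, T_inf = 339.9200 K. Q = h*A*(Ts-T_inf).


dT = 26.4450 K
Q = 488.3320 * 2.2420 * 26.4450 = 28953.0529 W

28953.0529 W


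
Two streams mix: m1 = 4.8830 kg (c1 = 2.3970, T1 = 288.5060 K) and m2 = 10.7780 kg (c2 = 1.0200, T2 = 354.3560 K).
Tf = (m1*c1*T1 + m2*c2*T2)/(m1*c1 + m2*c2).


num = 7272.4671
den = 22.6981
Tf = 320.3997 K

320.3997 K


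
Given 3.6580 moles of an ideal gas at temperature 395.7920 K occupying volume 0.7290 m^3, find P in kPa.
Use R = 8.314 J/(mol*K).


P = nRT/V = 3.6580 * 8.314 * 395.7920 / 0.7290
= 12037.0685 / 0.7290 = 16511.7538 Pa = 16.5118 kPa

16.5118 kPa


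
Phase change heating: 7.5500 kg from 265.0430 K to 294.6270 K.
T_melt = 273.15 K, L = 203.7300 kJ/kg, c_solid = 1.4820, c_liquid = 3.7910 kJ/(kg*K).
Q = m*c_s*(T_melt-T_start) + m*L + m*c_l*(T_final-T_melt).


Q1 (sensible, solid) = 7.5500 * 1.4820 * 8.1070 = 90.7100 kJ
Q2 (latent) = 7.5500 * 203.7300 = 1538.1615 kJ
Q3 (sensible, liquid) = 7.5500 * 3.7910 * 21.4770 = 614.7158 kJ
Q_total = 2243.5873 kJ

2243.5873 kJ


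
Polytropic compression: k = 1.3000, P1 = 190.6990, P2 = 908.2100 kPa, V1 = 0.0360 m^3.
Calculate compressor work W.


(k-1)/k = 0.2308
(P2/P1)^exp = 1.4336
W = 4.3333 * 190.6990 * 0.0360 * (1.4336 - 1) = 12.8988 kJ

12.8988 kJ


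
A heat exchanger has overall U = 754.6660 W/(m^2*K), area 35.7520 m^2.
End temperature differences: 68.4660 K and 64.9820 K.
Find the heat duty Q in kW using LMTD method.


LMTD = 66.7088 K
Q = 754.6660 * 35.7520 * 66.7088 = 1799859.0580 W = 1799.8591 kW

1799.8591 kW


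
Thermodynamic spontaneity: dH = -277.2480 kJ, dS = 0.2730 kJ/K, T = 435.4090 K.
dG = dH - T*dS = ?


T*dS = 435.4090 * 0.2730 = 118.8667 kJ
dG = -277.2480 - 118.8667 = -396.1147 kJ (spontaneous)

dG = -396.1147 kJ, spontaneous


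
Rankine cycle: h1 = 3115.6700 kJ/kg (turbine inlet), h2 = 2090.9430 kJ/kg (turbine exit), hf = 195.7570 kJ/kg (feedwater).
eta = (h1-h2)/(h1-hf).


W = 1024.7270 kJ/kg
Q_in = 2919.9130 kJ/kg
eta = 0.3509 = 35.0944%

eta = 35.0944%


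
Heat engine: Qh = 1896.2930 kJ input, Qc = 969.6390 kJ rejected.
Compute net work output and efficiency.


W = 1896.2930 - 969.6390 = 926.6540 kJ
eta = 926.6540 / 1896.2930 = 0.4887 = 48.8666%

W = 926.6540 kJ, eta = 48.8666%


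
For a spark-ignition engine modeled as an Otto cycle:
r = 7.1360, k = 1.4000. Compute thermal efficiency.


r^(k-1) = 2.1947
eta = 1 - 1/2.1947 = 0.5444 = 54.4364%

54.4364%


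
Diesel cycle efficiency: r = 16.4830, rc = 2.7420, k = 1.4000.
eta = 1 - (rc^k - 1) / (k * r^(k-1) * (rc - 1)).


r^(k-1) = 3.0677
rc^k = 4.1048
eta = 0.5850 = 58.5002%

58.5002%


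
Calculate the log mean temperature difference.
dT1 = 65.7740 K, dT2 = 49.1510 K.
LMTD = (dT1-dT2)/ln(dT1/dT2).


dT1/dT2 = 1.3382
ln(dT1/dT2) = 0.2913
LMTD = 16.6230 / 0.2913 = 57.0595 K

57.0595 K


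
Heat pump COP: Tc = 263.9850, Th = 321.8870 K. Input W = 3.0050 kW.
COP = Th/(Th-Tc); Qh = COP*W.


COP = 321.8870 / 57.9020 = 5.5592
Qh = 5.5592 * 3.0050 = 16.7053 kW

COP = 5.5592, Qh = 16.7053 kW


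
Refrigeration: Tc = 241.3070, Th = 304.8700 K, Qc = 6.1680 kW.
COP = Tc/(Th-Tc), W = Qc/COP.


COP = 241.3070 / 63.5630 = 3.7963
W = 6.1680 / 3.7963 = 1.6247 kW

COP = 3.7963, W = 1.6247 kW


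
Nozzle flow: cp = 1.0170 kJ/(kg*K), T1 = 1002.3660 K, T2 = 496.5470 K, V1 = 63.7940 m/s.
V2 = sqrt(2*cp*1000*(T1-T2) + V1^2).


dT = 505.8190 K
2*cp*1000*dT = 1028835.8460
V1^2 = 4069.6744
V2 = sqrt(1032905.5204) = 1016.3196 m/s

1016.3196 m/s


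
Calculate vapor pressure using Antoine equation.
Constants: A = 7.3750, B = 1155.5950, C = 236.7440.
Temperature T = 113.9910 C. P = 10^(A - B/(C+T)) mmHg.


C+T = 350.7350
B/(C+T) = 3.2948
log10(P) = 7.3750 - 3.2948 = 4.0802
P = 10^4.0802 = 12028.7096 mmHg

12028.7096 mmHg


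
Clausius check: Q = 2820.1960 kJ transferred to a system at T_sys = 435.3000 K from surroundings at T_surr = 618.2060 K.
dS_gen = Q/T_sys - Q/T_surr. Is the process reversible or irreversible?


dS_sys = 2820.1960/435.3000 = 6.4787 kJ/K
dS_surr = -2820.1960/618.2060 = -4.5619 kJ/K
dS_gen = 6.4787 - 4.5619 = 1.9168 kJ/K (irreversible)

dS_gen = 1.9168 kJ/K, irreversible


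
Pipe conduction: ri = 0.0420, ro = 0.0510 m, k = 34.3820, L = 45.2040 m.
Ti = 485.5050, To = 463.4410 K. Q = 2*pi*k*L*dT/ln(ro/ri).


dT = 22.0640 K
ln(ro/ri) = 0.1942
Q = 2*pi*34.3820*45.2040*22.0640 / 0.1942 = 1109740.0787 W

1109740.0787 W


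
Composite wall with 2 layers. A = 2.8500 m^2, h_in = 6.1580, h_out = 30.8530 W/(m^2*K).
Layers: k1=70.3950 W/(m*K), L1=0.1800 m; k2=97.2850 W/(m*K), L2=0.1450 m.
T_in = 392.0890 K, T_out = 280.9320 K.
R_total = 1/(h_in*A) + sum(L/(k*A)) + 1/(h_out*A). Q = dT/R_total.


R_conv_in = 1/(6.1580*2.8500) = 0.0570
R_1 = 0.1800/(70.3950*2.8500) = 0.0009
R_2 = 0.1450/(97.2850*2.8500) = 0.0005
R_conv_out = 1/(30.8530*2.8500) = 0.0114
R_total = 0.0698 K/W
Q = 111.1570 / 0.0698 = 1593.1510 W

R_total = 0.0698 K/W, Q = 1593.1510 W


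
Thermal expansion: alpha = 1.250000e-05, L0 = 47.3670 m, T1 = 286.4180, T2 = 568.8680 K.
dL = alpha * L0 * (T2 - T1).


dT = 282.4500 K
dL = 1.250000e-05 * 47.3670 * 282.4500 = 0.167235 m
L_final = 47.534235 m

dL = 0.167235 m


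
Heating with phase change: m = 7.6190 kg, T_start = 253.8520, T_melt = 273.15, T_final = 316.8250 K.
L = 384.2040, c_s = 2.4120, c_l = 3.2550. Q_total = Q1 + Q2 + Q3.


Q1 (sensible, solid) = 7.6190 * 2.4120 * 19.2980 = 354.6399 kJ
Q2 (latent) = 7.6190 * 384.2040 = 2927.2503 kJ
Q3 (sensible, liquid) = 7.6190 * 3.2550 * 43.6750 = 1083.1332 kJ
Q_total = 4365.0234 kJ

4365.0234 kJ


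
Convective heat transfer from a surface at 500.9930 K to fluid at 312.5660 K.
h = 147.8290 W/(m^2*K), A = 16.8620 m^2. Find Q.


dT = 188.4270 K
Q = 147.8290 * 16.8620 * 188.4270 = 469690.5882 W

469690.5882 W


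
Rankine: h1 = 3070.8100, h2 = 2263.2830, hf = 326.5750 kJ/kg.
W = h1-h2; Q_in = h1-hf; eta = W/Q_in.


W = 807.5270 kJ/kg
Q_in = 2744.2350 kJ/kg
eta = 0.2943 = 29.4263%

eta = 29.4263%


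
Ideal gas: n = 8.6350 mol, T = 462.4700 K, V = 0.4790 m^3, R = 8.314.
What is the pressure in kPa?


P = nRT/V = 8.6350 * 8.314 * 462.4700 / 0.4790
= 33201.3641 / 0.4790 = 69313.9126 Pa = 69.3139 kPa

69.3139 kPa


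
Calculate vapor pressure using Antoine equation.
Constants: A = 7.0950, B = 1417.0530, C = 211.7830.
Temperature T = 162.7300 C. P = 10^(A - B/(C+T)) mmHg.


C+T = 374.5130
B/(C+T) = 3.7837
log10(P) = 7.0950 - 3.7837 = 3.3113
P = 10^3.3113 = 2047.7560 mmHg

2047.7560 mmHg


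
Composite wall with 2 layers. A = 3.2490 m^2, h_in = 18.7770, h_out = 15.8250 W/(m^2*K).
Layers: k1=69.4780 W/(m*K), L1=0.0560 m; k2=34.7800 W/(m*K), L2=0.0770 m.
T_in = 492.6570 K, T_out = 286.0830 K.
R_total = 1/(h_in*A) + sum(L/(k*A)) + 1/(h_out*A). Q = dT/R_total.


R_conv_in = 1/(18.7770*3.2490) = 0.0164
R_1 = 0.0560/(69.4780*3.2490) = 0.0002
R_2 = 0.0770/(34.7800*3.2490) = 0.0007
R_conv_out = 1/(15.8250*3.2490) = 0.0194
R_total = 0.0368 K/W
Q = 206.5740 / 0.0368 = 5617.9101 W

R_total = 0.0368 K/W, Q = 5617.9101 W


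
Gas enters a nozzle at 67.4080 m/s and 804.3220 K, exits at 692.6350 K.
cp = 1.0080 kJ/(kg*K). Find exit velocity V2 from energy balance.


dT = 111.6870 K
2*cp*1000*dT = 225160.9920
V1^2 = 4543.8385
V2 = sqrt(229704.8305) = 479.2753 m/s

479.2753 m/s


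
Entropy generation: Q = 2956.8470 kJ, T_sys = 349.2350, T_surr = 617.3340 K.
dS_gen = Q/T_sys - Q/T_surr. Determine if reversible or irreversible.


dS_sys = 2956.8470/349.2350 = 8.4666 kJ/K
dS_surr = -2956.8470/617.3340 = -4.7897 kJ/K
dS_gen = 8.4666 - 4.7897 = 3.6769 kJ/K (irreversible)

dS_gen = 3.6769 kJ/K, irreversible


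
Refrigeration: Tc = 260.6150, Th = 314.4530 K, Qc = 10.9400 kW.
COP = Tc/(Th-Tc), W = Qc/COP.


COP = 260.6150 / 53.8380 = 4.8407
W = 10.9400 / 4.8407 = 2.2600 kW

COP = 4.8407, W = 2.2600 kW


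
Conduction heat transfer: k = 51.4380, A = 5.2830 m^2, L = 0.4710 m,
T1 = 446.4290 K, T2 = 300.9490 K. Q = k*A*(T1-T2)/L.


dT = 145.4800 K
Q = 51.4380 * 5.2830 * 145.4800 / 0.4710 = 83935.7683 W

83935.7683 W


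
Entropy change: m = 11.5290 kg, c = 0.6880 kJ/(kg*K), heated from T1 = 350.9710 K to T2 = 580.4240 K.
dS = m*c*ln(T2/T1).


T2/T1 = 1.6538
ln(T2/T1) = 0.5031
dS = 11.5290 * 0.6880 * 0.5031 = 3.9902 kJ/K

3.9902 kJ/K


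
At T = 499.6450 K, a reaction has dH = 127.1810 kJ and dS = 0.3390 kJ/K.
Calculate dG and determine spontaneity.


T*dS = 499.6450 * 0.3390 = 169.3797 kJ
dG = 127.1810 - 169.3797 = -42.1987 kJ (spontaneous)

dG = -42.1987 kJ, spontaneous


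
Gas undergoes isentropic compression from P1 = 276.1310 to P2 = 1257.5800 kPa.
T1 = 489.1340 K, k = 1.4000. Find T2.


(k-1)/k = 0.2857
(P2/P1)^exp = 1.5421
T2 = 489.1340 * 1.5421 = 754.3067 K

754.3067 K


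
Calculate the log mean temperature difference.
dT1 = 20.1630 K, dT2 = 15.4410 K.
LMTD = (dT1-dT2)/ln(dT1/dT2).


dT1/dT2 = 1.3058
ln(dT1/dT2) = 0.2668
LMTD = 4.7220 / 0.2668 = 17.6971 K

17.6971 K


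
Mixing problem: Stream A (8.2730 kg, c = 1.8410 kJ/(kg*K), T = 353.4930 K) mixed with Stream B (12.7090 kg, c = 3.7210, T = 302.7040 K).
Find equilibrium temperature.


num = 19698.8374
den = 62.5208
Tf = 315.0766 K

315.0766 K


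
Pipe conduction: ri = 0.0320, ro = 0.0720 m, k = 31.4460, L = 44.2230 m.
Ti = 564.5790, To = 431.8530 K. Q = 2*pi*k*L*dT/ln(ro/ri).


dT = 132.7260 K
ln(ro/ri) = 0.8109
Q = 2*pi*31.4460*44.2230*132.7260 / 0.8109 = 1430098.6690 W

1430098.6690 W


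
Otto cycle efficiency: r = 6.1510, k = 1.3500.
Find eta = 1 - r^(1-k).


r^(k-1) = 1.8886
eta = 1 - 1/1.8886 = 0.4705 = 47.0496%

47.0496%


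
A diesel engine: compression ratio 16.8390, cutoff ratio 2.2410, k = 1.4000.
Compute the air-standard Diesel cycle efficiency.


r^(k-1) = 3.0940
rc^k = 3.0947
eta = 0.6103 = 61.0331%

61.0331%


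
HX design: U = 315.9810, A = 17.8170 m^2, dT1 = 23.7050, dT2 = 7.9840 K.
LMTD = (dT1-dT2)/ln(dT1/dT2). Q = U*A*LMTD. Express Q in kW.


LMTD = 14.4462 K
Q = 315.9810 * 17.8170 * 14.4462 = 81329.5660 W = 81.3296 kW

81.3296 kW


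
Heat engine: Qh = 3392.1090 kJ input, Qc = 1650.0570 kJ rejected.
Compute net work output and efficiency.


W = 3392.1090 - 1650.0570 = 1742.0520 kJ
eta = 1742.0520 / 3392.1090 = 0.5136 = 51.3560%

W = 1742.0520 kJ, eta = 51.3560%


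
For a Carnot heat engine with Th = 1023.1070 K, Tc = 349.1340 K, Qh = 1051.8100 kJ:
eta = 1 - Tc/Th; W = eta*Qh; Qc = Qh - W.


eta = 1 - 349.1340/1023.1070 = 0.6588
W = 0.6588 * 1051.8100 = 692.8811 kJ
Qc = 1051.8100 - 692.8811 = 358.9289 kJ

eta = 65.8751%, W = 692.8811 kJ, Qc = 358.9289 kJ


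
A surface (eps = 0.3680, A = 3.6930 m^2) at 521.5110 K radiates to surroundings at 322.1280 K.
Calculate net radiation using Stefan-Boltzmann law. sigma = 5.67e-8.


T^4 = 7.3970e+10
Tsurr^4 = 1.0767e+10
Q = 0.3680 * 5.67e-8 * 3.6930 * 6.3202e+10 = 4870.1528 W

4870.1528 W


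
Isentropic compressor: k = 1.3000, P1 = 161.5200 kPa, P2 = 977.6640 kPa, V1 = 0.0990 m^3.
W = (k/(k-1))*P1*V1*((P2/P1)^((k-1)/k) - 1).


(k-1)/k = 0.2308
(P2/P1)^exp = 1.5151
W = 4.3333 * 161.5200 * 0.0990 * (1.5151 - 1) = 35.6952 kJ

35.6952 kJ


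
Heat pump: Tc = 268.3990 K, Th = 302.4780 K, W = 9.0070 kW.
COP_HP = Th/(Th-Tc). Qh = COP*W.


COP = 302.4780 / 34.0790 = 8.8758
Qh = 8.8758 * 9.0070 = 79.9442 kW

COP = 8.8758, Qh = 79.9442 kW


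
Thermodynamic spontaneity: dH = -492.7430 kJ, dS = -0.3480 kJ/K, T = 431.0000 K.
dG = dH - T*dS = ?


T*dS = 431.0000 * -0.3480 = -149.9880 kJ
dG = -492.7430 + 149.9880 = -342.7550 kJ (spontaneous)

dG = -342.7550 kJ, spontaneous


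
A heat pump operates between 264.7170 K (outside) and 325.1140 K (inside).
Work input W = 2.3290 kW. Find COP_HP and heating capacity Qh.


COP = 325.1140 / 60.3970 = 5.3829
Qh = 5.3829 * 2.3290 = 12.5369 kW

COP = 5.3829, Qh = 12.5369 kW


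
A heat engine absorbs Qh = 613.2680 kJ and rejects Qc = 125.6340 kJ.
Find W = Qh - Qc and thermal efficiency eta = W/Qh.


W = 613.2680 - 125.6340 = 487.6340 kJ
eta = 487.6340 / 613.2680 = 0.7951 = 79.5140%

W = 487.6340 kJ, eta = 79.5140%


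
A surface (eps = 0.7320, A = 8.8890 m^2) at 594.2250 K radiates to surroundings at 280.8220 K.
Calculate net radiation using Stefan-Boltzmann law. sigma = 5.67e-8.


T^4 = 1.2468e+11
Tsurr^4 = 6.2191e+09
Q = 0.7320 * 5.67e-8 * 8.8890 * 1.1846e+11 = 43704.8343 W

43704.8343 W


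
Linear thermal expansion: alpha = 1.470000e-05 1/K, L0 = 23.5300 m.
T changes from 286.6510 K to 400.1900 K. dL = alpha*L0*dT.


dT = 113.5390 K
dL = 1.470000e-05 * 23.5300 * 113.5390 = 0.039272 m
L_final = 23.569272 m

dL = 0.039272 m


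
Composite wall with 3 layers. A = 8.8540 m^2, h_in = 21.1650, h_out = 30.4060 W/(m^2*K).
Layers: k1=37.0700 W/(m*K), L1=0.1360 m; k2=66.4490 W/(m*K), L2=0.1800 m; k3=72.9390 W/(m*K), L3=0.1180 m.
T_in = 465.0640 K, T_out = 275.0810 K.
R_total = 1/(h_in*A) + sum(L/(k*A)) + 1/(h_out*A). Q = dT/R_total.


R_conv_in = 1/(21.1650*8.8540) = 0.0053
R_1 = 0.1360/(37.0700*8.8540) = 0.0004
R_2 = 0.1800/(66.4490*8.8540) = 0.0003
R_3 = 0.1180/(72.9390*8.8540) = 0.0002
R_conv_out = 1/(30.4060*8.8540) = 0.0037
R_total = 0.0100 K/W
Q = 189.9830 / 0.0100 = 19086.3746 W

R_total = 0.0100 K/W, Q = 19086.3746 W


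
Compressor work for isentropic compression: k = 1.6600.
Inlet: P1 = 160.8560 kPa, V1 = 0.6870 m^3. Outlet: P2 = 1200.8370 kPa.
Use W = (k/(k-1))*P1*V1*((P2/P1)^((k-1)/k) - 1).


(k-1)/k = 0.3976
(P2/P1)^exp = 2.2239
W = 2.5152 * 160.8560 * 0.6870 * (2.2239 - 1) = 340.1760 kJ

340.1760 kJ


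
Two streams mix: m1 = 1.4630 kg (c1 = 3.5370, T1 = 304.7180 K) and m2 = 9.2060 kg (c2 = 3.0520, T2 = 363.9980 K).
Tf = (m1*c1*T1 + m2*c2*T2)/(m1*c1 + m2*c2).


num = 11803.9502
den = 33.2713
Tf = 354.7783 K

354.7783 K


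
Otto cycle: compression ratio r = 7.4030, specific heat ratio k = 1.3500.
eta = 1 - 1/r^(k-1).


r^(k-1) = 2.0151
eta = 1 - 1/2.0151 = 0.5037 = 50.3742%

50.3742%


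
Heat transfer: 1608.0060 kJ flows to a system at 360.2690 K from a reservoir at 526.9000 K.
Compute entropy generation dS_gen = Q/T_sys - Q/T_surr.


dS_sys = 1608.0060/360.2690 = 4.4633 kJ/K
dS_surr = -1608.0060/526.9000 = -3.0518 kJ/K
dS_gen = 4.4633 - 3.0518 = 1.4115 kJ/K (irreversible)

dS_gen = 1.4115 kJ/K, irreversible


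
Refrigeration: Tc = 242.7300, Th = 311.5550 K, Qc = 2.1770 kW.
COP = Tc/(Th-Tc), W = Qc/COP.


COP = 242.7300 / 68.8250 = 3.5268
W = 2.1770 / 3.5268 = 0.6173 kW

COP = 3.5268, W = 0.6173 kW


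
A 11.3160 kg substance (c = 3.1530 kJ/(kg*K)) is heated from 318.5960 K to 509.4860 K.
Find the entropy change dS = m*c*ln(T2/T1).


T2/T1 = 1.5992
ln(T2/T1) = 0.4695
dS = 11.3160 * 3.1530 * 0.4695 = 16.7507 kJ/K

16.7507 kJ/K


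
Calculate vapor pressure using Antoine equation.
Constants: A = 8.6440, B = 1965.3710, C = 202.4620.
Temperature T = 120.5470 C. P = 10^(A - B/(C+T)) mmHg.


C+T = 323.0090
B/(C+T) = 6.0846
log10(P) = 8.6440 - 6.0846 = 2.5594
P = 10^2.5594 = 362.6015 mmHg

362.6015 mmHg


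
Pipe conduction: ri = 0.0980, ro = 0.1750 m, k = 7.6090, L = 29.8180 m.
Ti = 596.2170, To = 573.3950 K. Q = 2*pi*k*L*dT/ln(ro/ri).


dT = 22.8220 K
ln(ro/ri) = 0.5798
Q = 2*pi*7.6090*29.8180*22.8220 / 0.5798 = 56110.9471 W

56110.9471 W


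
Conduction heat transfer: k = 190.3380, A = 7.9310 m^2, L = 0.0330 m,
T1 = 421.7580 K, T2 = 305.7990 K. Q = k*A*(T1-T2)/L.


dT = 115.9590 K
Q = 190.3380 * 7.9310 * 115.9590 / 0.0330 = 5304494.1288 W

5304494.1288 W


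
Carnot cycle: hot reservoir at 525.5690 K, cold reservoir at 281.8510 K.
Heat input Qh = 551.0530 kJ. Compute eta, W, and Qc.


eta = 1 - 281.8510/525.5690 = 0.4637
W = 0.4637 * 551.0530 = 255.5355 kJ
Qc = 551.0530 - 255.5355 = 295.5175 kJ

eta = 46.3722%, W = 255.5355 kJ, Qc = 295.5175 kJ


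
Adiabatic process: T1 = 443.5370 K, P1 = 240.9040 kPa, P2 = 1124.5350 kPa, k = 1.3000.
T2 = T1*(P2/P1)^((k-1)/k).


(k-1)/k = 0.2308
(P2/P1)^exp = 1.4270
T2 = 443.5370 * 1.4270 = 632.9133 K

632.9133 K


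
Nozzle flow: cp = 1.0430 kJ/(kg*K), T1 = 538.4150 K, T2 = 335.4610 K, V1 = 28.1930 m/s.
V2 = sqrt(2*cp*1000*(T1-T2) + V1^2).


dT = 202.9540 K
2*cp*1000*dT = 423362.0440
V1^2 = 794.8452
V2 = sqrt(424156.8892) = 651.2733 m/s

651.2733 m/s


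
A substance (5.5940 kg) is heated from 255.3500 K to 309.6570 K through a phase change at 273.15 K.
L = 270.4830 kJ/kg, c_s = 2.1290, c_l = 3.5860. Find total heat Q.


Q1 (sensible, solid) = 5.5940 * 2.1290 * 17.8000 = 211.9913 kJ
Q2 (latent) = 5.5940 * 270.4830 = 1513.0819 kJ
Q3 (sensible, liquid) = 5.5940 * 3.5860 * 36.5070 = 732.3335 kJ
Q_total = 2457.4067 kJ

2457.4067 kJ


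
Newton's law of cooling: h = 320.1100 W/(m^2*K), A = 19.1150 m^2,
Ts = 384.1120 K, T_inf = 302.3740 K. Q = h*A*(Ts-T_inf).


dT = 81.7380 K
Q = 320.1100 * 19.1150 * 81.7380 = 500146.8648 W

500146.8648 W


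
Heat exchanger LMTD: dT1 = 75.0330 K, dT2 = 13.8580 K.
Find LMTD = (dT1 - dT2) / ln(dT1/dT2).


dT1/dT2 = 5.4144
ln(dT1/dT2) = 1.6891
LMTD = 61.1750 / 1.6891 = 36.2183 K

36.2183 K


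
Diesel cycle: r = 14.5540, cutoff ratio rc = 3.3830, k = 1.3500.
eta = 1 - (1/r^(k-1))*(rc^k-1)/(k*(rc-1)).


r^(k-1) = 2.5530
rc^k = 5.1827
eta = 0.4907 = 49.0719%

49.0719%


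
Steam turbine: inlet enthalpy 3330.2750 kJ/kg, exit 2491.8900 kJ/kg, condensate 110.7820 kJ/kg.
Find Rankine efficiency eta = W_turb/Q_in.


W = 838.3850 kJ/kg
Q_in = 3219.4930 kJ/kg
eta = 0.2604 = 26.0409%

eta = 26.0409%


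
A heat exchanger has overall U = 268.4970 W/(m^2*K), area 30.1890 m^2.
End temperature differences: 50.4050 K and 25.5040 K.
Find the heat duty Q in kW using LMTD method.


LMTD = 36.5517 K
Q = 268.4970 * 30.1890 * 36.5517 = 296275.1341 W = 296.2751 kW

296.2751 kW


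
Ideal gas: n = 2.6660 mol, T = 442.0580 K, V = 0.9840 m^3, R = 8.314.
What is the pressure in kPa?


P = nRT/V = 2.6660 * 8.314 * 442.0580 / 0.9840
= 9798.2704 / 0.9840 = 9957.5919 Pa = 9.9576 kPa

9.9576 kPa


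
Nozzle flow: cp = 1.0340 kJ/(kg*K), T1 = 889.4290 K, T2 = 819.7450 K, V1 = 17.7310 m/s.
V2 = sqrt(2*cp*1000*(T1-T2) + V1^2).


dT = 69.6840 K
2*cp*1000*dT = 144106.5120
V1^2 = 314.3884
V2 = sqrt(144420.9004) = 380.0275 m/s

380.0275 m/s


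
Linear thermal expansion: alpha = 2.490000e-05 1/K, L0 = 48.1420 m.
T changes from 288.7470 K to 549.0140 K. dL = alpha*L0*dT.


dT = 260.2670 K
dL = 2.490000e-05 * 48.1420 * 260.2670 = 0.311991 m
L_final = 48.453991 m

dL = 0.311991 m


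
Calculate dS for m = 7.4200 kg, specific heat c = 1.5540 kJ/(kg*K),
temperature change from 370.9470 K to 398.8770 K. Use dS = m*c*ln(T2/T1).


T2/T1 = 1.0753
ln(T2/T1) = 0.0726
dS = 7.4200 * 1.5540 * 0.0726 = 0.8371 kJ/K

0.8371 kJ/K


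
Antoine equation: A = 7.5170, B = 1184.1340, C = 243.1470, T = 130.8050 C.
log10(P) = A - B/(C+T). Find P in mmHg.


C+T = 373.9520
B/(C+T) = 3.1665
log10(P) = 7.5170 - 3.1665 = 4.3505
P = 10^4.3505 = 22410.9316 mmHg

22410.9316 mmHg


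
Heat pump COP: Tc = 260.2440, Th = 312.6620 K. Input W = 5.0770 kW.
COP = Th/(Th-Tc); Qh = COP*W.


COP = 312.6620 / 52.4180 = 5.9648
Qh = 5.9648 * 5.0770 = 30.2832 kW

COP = 5.9648, Qh = 30.2832 kW


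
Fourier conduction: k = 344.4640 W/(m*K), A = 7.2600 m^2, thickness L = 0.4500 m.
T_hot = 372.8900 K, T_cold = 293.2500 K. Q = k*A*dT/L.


dT = 79.6400 K
Q = 344.4640 * 7.2600 * 79.6400 / 0.4500 = 442587.5558 W

442587.5558 W


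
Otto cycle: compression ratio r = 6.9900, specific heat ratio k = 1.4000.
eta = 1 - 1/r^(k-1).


r^(k-1) = 2.1767
eta = 1 - 1/2.1767 = 0.5406 = 54.0581%

54.0581%


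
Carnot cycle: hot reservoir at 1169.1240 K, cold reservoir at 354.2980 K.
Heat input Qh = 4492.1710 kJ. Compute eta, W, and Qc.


eta = 1 - 354.2980/1169.1240 = 0.6970
W = 0.6970 * 4492.1710 = 3130.8379 kJ
Qc = 4492.1710 - 3130.8379 = 1361.3331 kJ

eta = 69.6954%, W = 3130.8379 kJ, Qc = 1361.3331 kJ


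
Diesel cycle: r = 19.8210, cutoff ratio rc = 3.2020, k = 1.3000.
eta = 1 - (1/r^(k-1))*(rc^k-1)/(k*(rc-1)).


r^(k-1) = 2.4498
rc^k = 4.5399
eta = 0.4952 = 49.5229%

49.5229%


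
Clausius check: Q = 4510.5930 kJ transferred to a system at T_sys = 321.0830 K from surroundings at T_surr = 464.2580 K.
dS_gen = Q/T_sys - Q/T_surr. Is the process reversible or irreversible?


dS_sys = 4510.5930/321.0830 = 14.0481 kJ/K
dS_surr = -4510.5930/464.2580 = -9.7157 kJ/K
dS_gen = 14.0481 - 9.7157 = 4.3324 kJ/K (irreversible)

dS_gen = 4.3324 kJ/K, irreversible


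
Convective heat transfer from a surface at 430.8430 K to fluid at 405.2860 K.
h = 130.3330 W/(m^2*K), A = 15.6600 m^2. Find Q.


dT = 25.5570 K
Q = 130.3330 * 15.6600 * 25.5570 = 52162.2147 W

52162.2147 W


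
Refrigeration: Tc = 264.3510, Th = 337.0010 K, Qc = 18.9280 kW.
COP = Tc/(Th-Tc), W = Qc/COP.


COP = 264.3510 / 72.6500 = 3.6387
W = 18.9280 / 3.6387 = 5.2019 kW

COP = 3.6387, W = 5.2019 kW


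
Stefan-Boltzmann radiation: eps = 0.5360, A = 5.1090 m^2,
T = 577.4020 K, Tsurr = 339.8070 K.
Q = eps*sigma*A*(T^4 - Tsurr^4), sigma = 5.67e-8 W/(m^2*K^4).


T^4 = 1.1115e+11
Tsurr^4 = 1.3333e+10
Q = 0.5360 * 5.67e-8 * 5.1090 * 9.7818e+10 = 15188.0517 W

15188.0517 W


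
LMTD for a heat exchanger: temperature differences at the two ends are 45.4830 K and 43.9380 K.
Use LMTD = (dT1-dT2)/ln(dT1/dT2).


dT1/dT2 = 1.0352
ln(dT1/dT2) = 0.0346
LMTD = 1.5450 / 0.0346 = 44.7061 K

44.7061 K


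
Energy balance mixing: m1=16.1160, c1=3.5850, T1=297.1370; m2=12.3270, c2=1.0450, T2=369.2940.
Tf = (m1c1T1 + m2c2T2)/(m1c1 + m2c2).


num = 21924.4858
den = 70.6576
Tf = 310.2921 K

310.2921 K


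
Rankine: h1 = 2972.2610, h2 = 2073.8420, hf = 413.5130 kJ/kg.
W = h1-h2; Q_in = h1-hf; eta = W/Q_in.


W = 898.4190 kJ/kg
Q_in = 2558.7480 kJ/kg
eta = 0.3511 = 35.1117%

eta = 35.1117%


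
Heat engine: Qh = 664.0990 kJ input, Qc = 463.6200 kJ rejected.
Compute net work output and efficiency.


W = 664.0990 - 463.6200 = 200.4790 kJ
eta = 200.4790 / 664.0990 = 0.3019 = 30.1881%

W = 200.4790 kJ, eta = 30.1881%


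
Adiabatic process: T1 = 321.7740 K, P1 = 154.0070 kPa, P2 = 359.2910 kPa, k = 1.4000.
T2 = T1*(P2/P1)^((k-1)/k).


(k-1)/k = 0.2857
(P2/P1)^exp = 1.2738
T2 = 321.7740 * 1.2738 = 409.8896 K

409.8896 K


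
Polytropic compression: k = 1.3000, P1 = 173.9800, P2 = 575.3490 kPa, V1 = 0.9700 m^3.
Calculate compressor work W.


(k-1)/k = 0.2308
(P2/P1)^exp = 1.3179
W = 4.3333 * 173.9800 * 0.9700 * (1.3179 - 1) = 232.4490 kJ

232.4490 kJ


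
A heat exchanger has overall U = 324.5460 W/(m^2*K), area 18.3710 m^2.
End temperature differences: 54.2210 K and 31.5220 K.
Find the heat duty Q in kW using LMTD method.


LMTD = 41.8505 K
Q = 324.5460 * 18.3710 * 41.8505 = 249522.6972 W = 249.5227 kW

249.5227 kW


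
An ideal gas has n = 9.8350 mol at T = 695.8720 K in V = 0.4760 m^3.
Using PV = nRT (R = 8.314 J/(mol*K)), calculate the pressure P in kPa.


P = nRT/V = 9.8350 * 8.314 * 695.8720 / 0.4760
= 56900.1939 / 0.4760 = 119538.2225 Pa = 119.5382 kPa

119.5382 kPa


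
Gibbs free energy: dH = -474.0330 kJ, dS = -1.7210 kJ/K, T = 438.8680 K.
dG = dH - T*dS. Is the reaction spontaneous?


T*dS = 438.8680 * -1.7210 = -755.2918 kJ
dG = -474.0330 + 755.2918 = 281.2588 kJ (non-spontaneous)

dG = 281.2588 kJ, non-spontaneous


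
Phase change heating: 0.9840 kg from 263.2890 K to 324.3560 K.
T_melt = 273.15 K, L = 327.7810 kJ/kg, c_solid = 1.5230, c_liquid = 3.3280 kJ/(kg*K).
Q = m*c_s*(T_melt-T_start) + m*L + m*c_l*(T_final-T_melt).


Q1 (sensible, solid) = 0.9840 * 1.5230 * 9.8610 = 14.7780 kJ
Q2 (latent) = 0.9840 * 327.7810 = 322.5365 kJ
Q3 (sensible, liquid) = 0.9840 * 3.3280 * 51.2060 = 167.6870 kJ
Q_total = 505.0015 kJ

505.0015 kJ


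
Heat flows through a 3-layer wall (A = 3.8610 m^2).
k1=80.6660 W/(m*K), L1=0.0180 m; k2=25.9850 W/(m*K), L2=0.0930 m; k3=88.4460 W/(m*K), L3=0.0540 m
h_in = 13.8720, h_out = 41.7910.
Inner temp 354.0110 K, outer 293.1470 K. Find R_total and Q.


R_conv_in = 1/(13.8720*3.8610) = 0.0187
R_1 = 0.0180/(80.6660*3.8610) = 5.7794e-05
R_2 = 0.0930/(25.9850*3.8610) = 0.0009
R_3 = 0.0540/(88.4460*3.8610) = 0.0002
R_conv_out = 1/(41.7910*3.8610) = 0.0062
R_total = 0.0260 K/W
Q = 60.8640 / 0.0260 = 2339.9225 W

R_total = 0.0260 K/W, Q = 2339.9225 W


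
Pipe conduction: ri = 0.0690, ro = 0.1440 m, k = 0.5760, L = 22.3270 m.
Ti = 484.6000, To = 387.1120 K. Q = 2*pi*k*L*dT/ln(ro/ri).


dT = 97.4880 K
ln(ro/ri) = 0.7357
Q = 2*pi*0.5760*22.3270*97.4880 / 0.7357 = 10707.2790 W

10707.2790 W


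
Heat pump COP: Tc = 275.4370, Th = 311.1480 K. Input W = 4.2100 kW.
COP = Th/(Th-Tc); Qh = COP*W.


COP = 311.1480 / 35.7110 = 8.7129
Qh = 8.7129 * 4.2100 = 36.6815 kW

COP = 8.7129, Qh = 36.6815 kW


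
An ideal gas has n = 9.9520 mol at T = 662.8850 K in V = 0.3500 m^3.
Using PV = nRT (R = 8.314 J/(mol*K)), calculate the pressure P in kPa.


P = nRT/V = 9.9520 * 8.314 * 662.8850 / 0.3500
= 54847.7201 / 0.3500 = 156707.7716 Pa = 156.7078 kPa

156.7078 kPa


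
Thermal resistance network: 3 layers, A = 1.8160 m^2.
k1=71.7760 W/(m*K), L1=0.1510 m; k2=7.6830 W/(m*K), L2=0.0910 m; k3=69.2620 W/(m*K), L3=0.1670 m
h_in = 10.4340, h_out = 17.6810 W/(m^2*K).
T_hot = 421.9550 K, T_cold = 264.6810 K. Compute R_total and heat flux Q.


R_conv_in = 1/(10.4340*1.8160) = 0.0528
R_1 = 0.1510/(71.7760*1.8160) = 0.0012
R_2 = 0.0910/(7.6830*1.8160) = 0.0065
R_3 = 0.1670/(69.2620*1.8160) = 0.0013
R_conv_out = 1/(17.6810*1.8160) = 0.0311
R_total = 0.0929 K/W
Q = 157.2740 / 0.0929 = 1692.4246 W

R_total = 0.0929 K/W, Q = 1692.4246 W
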